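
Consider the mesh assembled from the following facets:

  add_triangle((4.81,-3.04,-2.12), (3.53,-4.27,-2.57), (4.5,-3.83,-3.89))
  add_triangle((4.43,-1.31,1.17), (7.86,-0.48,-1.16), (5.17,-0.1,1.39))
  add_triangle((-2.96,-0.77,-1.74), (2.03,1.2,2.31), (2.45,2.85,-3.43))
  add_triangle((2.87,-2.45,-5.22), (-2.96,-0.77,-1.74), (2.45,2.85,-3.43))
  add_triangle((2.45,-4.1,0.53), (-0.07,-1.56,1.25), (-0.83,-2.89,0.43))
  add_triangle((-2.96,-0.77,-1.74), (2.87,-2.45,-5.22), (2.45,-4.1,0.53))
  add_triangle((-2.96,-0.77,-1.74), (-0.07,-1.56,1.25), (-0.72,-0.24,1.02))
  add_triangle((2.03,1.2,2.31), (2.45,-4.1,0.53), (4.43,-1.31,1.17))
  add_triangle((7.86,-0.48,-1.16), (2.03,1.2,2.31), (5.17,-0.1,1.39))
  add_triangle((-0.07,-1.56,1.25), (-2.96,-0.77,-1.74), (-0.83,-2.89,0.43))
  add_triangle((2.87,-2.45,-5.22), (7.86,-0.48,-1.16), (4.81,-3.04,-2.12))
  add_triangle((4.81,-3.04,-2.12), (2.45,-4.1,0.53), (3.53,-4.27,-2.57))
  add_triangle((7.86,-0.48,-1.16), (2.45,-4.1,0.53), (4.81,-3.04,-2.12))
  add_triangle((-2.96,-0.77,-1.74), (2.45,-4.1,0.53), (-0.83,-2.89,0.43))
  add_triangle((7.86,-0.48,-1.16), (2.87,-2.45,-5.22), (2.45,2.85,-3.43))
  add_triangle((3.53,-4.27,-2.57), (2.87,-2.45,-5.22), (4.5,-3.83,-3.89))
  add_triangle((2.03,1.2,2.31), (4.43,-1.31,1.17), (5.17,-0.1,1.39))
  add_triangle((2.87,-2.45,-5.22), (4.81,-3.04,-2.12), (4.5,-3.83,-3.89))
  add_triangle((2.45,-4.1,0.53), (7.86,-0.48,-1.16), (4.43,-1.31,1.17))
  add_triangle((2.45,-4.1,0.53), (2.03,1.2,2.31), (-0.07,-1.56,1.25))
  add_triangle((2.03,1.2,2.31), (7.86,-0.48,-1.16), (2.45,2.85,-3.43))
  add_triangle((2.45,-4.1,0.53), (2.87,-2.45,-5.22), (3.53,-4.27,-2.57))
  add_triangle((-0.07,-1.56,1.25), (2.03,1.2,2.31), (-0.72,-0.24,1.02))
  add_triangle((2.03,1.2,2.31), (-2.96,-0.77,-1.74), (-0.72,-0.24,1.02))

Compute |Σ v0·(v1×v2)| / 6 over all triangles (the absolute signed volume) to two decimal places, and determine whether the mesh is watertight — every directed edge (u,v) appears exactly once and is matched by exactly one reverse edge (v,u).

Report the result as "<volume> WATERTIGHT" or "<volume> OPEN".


145.54 WATERTIGHT

Per-triangle v0·(v1×v2)/6:
  t1: +2.3150
  t2: +3.4471
  t3: +2.8334
  t4: +15.2199
  t5: +1.7931
  t6: +14.7071
  t7: +1.0642
  t8: +4.2653
  t9: +2.9967
  t10: +1.0051
  t11: +13.0536
  t12: +4.7059
  t13: +10.5049
  t14: +3.3460
  t15: +27.9912
  t16: +2.6025
  t17: +1.8387
  t18: +2.1537
  t19: +8.2241
  t20: +3.6561
  t21: +15.5763
  t22: +0.7023
  t23: +1.0285
  t24: +0.5074
Σ = +145.5381 → |volume| = 145.54

Directed edges: 72 total, each appears once with its reverse present → watertight.


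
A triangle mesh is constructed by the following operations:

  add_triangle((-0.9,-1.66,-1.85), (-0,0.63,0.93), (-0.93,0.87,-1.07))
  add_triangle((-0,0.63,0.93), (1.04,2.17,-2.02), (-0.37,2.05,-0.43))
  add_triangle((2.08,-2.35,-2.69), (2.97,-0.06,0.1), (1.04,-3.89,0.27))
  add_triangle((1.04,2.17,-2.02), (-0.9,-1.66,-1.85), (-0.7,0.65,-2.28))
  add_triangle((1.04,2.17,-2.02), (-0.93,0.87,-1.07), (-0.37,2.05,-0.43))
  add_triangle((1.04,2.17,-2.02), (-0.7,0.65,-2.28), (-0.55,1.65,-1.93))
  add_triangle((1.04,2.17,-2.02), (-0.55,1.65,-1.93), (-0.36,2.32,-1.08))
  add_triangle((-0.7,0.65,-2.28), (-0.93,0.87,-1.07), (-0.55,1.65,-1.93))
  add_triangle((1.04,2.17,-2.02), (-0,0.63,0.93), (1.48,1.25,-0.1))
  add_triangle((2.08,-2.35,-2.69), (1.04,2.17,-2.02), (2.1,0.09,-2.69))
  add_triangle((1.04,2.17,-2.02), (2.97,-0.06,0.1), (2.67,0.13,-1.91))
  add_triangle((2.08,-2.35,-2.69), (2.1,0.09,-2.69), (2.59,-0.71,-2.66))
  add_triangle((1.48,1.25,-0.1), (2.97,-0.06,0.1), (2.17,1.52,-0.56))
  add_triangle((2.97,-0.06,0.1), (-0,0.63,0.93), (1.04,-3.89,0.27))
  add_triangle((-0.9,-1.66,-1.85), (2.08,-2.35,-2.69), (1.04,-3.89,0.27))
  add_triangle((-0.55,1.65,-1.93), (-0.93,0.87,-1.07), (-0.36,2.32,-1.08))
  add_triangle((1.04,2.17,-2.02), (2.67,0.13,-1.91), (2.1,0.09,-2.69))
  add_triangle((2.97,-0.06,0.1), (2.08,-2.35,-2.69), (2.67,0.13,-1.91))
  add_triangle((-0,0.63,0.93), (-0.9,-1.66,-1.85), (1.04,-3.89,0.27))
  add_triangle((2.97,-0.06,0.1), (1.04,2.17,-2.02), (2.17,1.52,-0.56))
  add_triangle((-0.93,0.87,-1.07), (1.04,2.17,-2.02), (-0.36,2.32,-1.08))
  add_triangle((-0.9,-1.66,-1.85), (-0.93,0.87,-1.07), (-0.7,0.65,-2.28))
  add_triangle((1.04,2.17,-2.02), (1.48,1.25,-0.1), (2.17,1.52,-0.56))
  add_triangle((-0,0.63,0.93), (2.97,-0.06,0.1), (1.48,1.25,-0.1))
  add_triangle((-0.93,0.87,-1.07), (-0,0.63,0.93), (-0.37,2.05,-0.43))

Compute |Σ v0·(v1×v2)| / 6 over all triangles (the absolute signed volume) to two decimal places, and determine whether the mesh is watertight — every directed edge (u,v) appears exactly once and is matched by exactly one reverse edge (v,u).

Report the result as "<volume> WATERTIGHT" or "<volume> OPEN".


Per-triangle v0·(v1×v2)/6:
  t1: +0.2811
  t2: +0.5803
  t3: +5.5543
  t4: +1.1788
  t5: +0.8474
  t6: +0.6680
  t7: +0.7333
  t8: +0.2605
  t9: +0.5993
  t10: +0.6062
  t11: +1.9819
  t12: +0.5688
  t13: +0.2851
  t14: +1.8544
  t15: +4.3354
  t16: +0.2816
  t17: +1.1271
  t18: +2.5361
  t19: +0.6337
  t20: +0.9042
  t21: -0.6644
  t22: +0.5712
  t23: +0.2821
  t24: +0.6359
  t25: +0.2460
Σ = +26.8886 → |volume| = 26.89

Directed edges: 75 total; 7 unmatched, e.g. (1.04,2.17,-2.02)→(-0.9,-1.66,-1.85) → open.

26.89 OPEN


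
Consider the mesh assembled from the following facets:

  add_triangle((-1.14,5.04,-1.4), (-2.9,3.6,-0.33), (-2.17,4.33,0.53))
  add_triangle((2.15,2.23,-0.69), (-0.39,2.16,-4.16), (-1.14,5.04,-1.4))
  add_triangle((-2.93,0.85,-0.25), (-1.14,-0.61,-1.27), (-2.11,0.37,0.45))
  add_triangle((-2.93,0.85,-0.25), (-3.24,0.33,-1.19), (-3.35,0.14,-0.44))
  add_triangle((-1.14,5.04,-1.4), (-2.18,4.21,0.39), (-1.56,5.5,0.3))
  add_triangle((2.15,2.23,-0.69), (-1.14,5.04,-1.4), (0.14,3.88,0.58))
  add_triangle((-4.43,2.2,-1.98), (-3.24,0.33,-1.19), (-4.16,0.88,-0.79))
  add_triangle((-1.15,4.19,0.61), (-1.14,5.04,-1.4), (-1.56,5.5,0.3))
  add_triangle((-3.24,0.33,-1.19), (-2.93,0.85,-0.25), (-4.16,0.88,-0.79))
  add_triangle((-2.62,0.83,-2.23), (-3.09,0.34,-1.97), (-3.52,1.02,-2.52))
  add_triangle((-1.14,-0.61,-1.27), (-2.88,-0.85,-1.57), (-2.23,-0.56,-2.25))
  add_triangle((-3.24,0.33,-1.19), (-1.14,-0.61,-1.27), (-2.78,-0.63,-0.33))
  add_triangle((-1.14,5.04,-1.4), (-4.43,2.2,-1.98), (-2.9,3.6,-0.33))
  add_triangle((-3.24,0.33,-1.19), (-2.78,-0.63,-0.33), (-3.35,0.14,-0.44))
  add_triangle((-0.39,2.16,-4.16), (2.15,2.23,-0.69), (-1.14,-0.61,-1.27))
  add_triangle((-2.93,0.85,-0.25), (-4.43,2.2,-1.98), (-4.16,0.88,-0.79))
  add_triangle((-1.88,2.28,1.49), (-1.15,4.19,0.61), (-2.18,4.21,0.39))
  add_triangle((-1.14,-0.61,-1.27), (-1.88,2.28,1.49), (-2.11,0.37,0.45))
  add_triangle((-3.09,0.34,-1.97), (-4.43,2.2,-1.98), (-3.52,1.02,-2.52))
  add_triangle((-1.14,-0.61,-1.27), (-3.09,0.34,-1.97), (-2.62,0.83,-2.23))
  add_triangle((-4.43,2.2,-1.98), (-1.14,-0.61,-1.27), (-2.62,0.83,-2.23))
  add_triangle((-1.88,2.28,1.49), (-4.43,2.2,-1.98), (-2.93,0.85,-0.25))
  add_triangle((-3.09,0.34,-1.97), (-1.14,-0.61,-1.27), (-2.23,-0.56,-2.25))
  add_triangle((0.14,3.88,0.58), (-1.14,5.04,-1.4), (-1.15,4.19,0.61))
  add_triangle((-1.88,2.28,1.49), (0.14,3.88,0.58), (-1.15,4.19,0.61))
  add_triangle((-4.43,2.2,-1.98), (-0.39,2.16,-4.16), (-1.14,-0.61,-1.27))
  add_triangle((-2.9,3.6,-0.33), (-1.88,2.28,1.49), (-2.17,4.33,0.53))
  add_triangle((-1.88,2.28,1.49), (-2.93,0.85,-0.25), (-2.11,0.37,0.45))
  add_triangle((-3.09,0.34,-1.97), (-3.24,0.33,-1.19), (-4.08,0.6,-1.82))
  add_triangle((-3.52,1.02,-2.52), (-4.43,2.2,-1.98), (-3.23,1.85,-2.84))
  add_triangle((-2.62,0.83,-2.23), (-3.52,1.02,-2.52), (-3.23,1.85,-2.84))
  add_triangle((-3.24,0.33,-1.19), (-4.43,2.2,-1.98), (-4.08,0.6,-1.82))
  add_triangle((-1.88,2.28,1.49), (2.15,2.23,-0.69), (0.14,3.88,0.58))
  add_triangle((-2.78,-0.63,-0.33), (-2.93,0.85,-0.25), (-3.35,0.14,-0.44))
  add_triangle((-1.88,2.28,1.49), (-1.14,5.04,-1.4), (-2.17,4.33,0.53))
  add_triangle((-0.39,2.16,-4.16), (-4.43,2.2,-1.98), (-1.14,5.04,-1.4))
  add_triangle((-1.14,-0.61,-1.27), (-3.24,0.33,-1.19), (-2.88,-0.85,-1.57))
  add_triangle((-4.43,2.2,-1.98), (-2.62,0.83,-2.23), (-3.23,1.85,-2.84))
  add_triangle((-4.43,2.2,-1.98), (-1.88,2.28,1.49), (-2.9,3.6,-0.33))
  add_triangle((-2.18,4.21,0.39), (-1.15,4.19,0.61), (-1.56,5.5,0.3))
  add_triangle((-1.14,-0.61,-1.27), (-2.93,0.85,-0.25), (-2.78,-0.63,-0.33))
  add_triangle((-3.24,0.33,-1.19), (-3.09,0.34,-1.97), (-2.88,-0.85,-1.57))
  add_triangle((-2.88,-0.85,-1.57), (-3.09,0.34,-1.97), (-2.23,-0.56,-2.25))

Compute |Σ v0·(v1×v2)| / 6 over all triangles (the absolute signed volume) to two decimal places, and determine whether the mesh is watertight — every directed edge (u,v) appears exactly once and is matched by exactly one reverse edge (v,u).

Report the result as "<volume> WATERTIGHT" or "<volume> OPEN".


52.36 OPEN

Per-triangle v0·(v1×v2)/6:
  t1: +2.3658
  t2: +7.9319
  t3: +0.4281
  t4: +0.3252
  t5: +1.4711
  t6: +3.7567
  t7: +0.7838
  t8: +0.1603
  t9: -0.0162
  t10: +0.1054
  t11: +0.1664
  t12: +0.6907
  t13: +4.6114
  t14: +0.3147
  t15: +0.6243
  t16: +0.4500
  t17: +1.0238
  t18: -0.7276
  t19: +0.5184
  t20: +0.3635
  t21: -0.6551
  t22: +2.0943
  t23: -0.0884
  t24: +1.7980
  t25: +0.9877
  t26: +4.5652
  t27: +1.3677
  t28: +0.7288
  t29: +0.0788
  t30: +0.9225
  t31: +0.1681
  t32: +0.2684
  t33: +0.2394
  t34: +0.0704
  t35: +0.1378
  t36: +11.8727
  t37: -0.3247
  t38: -0.6780
  t39: +2.7556
  t40: +0.3504
  t41: -0.7800
  t42: +0.5226
  t43: +0.6081
Σ = +52.3578 → |volume| = 52.36

Directed edges: 129 total; 9 unmatched, e.g. (-1.14,5.04,-1.4)→(-2.18,4.21,0.39) → open.


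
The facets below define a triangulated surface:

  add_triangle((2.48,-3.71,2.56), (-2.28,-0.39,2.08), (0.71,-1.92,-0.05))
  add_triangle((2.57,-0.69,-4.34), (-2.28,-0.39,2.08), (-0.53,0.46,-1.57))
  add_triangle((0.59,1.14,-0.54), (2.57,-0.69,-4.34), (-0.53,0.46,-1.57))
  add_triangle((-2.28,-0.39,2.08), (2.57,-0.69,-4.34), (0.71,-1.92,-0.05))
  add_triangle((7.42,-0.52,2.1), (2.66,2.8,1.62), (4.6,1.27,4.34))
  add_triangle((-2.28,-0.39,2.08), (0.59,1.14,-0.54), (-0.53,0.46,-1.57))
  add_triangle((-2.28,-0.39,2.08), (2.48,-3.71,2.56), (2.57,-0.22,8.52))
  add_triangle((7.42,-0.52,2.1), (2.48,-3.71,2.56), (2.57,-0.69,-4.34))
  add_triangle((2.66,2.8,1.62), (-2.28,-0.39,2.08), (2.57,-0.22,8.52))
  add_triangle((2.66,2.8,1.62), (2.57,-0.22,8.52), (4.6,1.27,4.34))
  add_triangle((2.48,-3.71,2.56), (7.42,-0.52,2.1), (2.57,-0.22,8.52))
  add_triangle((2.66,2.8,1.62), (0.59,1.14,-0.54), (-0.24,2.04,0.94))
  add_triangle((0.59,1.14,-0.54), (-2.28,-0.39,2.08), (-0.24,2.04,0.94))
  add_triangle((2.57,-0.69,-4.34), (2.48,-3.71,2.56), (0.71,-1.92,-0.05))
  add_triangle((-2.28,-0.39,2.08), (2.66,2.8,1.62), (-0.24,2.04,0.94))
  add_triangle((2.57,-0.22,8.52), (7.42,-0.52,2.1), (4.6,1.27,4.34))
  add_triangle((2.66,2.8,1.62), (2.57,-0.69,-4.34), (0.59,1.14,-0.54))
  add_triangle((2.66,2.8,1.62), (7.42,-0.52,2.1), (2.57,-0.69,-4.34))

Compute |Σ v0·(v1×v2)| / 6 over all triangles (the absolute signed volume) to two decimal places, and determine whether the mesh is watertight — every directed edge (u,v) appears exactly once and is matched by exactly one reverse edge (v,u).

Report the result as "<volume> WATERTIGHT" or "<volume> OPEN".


154.44 WATERTIGHT

Per-triangle v0·(v1×v2)/6:
  t1: +2.8020
  t2: +1.2990
  t3: +1.4330
  t4: +1.8045
  t5: +9.5127
  t6: +0.8105
  t7: +15.8595
  t8: +23.3317
  t9: +10.6957
  t10: +9.0186
  t11: +33.9863
  t12: +1.1640
  t13: +0.2861
  t14: +3.5004
  t15: +2.5576
  t16: +15.4954
  t17: +2.7123
  t18: +18.1680
Σ = +154.4373 → |volume| = 154.44

Directed edges: 54 total, each appears once with its reverse present → watertight.


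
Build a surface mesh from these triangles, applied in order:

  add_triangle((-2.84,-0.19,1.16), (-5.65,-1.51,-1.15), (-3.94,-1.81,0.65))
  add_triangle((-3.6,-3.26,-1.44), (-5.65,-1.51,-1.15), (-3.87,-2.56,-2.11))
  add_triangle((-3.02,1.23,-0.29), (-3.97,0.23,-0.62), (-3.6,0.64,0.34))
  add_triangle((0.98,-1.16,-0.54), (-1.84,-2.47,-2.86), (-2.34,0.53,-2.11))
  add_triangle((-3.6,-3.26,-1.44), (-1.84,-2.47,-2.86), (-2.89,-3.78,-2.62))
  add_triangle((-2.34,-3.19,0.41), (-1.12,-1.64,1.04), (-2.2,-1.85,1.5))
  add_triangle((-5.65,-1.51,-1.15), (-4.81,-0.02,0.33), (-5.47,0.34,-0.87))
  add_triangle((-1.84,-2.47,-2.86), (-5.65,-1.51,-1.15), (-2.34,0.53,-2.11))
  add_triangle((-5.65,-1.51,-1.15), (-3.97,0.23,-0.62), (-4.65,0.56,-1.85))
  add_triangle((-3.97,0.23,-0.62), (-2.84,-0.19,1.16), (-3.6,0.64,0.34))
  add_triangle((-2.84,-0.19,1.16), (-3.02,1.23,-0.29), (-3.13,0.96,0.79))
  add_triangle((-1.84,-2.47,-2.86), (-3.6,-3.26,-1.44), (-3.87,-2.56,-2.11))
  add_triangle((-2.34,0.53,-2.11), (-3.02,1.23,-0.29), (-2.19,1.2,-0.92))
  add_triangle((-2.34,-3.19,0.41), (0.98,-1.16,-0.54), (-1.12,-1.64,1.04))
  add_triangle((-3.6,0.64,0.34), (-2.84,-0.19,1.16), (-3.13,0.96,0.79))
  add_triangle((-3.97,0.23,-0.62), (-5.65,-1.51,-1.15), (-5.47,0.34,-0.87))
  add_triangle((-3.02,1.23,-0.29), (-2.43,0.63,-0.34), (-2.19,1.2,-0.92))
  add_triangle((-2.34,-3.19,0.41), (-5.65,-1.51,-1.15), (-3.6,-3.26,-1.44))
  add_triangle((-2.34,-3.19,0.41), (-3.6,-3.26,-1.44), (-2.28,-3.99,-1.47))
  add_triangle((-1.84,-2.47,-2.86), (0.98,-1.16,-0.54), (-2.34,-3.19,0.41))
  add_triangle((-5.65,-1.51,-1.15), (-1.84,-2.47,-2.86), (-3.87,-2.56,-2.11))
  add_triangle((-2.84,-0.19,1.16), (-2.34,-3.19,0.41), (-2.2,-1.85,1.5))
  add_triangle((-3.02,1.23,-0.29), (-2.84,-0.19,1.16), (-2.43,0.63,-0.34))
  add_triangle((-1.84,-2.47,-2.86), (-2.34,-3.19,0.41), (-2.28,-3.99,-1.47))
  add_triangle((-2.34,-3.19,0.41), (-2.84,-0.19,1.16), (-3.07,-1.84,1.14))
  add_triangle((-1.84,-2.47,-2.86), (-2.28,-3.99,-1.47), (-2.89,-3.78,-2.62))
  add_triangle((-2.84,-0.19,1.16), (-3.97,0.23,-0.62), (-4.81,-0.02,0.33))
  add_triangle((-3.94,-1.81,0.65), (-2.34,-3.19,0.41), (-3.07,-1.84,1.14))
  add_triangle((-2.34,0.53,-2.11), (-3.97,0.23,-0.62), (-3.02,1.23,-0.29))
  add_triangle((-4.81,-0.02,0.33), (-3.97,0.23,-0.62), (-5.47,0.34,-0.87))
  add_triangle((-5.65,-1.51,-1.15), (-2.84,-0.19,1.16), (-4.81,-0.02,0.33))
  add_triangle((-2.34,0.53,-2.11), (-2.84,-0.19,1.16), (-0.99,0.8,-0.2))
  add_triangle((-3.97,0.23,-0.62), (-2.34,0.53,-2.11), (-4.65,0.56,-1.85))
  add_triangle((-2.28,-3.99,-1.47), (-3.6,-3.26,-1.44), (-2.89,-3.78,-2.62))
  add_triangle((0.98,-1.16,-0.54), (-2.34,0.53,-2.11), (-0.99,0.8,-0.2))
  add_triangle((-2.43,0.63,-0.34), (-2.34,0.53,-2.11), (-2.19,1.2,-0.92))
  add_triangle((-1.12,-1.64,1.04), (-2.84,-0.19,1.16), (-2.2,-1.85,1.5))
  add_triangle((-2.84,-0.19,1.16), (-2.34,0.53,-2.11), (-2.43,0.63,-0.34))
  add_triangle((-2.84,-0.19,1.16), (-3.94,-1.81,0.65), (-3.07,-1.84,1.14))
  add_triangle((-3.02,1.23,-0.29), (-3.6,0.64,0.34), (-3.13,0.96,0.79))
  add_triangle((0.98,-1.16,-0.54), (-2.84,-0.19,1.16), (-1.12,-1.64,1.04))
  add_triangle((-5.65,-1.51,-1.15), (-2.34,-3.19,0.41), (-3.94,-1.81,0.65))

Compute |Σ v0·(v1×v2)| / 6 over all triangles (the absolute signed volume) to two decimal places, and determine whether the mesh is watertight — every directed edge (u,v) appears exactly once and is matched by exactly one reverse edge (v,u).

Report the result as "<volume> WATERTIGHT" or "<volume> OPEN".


Per-triangle v0·(v1×v2)/6:
  t1: +2.0169
  t2: +1.8451
  t3: +0.5780
  t4: +1.1635
  t5: +0.7760
  t6: +0.4273
  t7: +1.9311
  t8: +5.7475
  t9: +1.4177
  t10: +0.6694
  t11: -0.5122
  t12: +1.4747
  t13: +0.4434
  t14: +0.8376
  t15: +0.4221
  t16: -0.0232
  t17: -0.1450
  t18: +3.6258
  t19: +1.9135
  t20: +3.1034
  t21: +1.1077
  t22: +1.3034
  t23: -0.3317
  t24: -1.1224
  t25: -0.2587
  t26: +0.5968
  t27: +0.0633
  t28: +0.8731
  t29: +1.2653
  t30: -0.0134
  t31: +1.3698
  t32: +1.0606
  t33: -0.0422
  t34: +1.3019
  t35: +0.0663
  t36: -0.4755
  t37: +0.0240
  t38: -0.7171
  t39: +0.6588
  t40: +0.3449
  t41: -0.4414
  t42: +2.8747
Σ = +37.2208 → |volume| = 37.22

Directed edges: 126 total; 6 unmatched, e.g. (-5.65,-1.51,-1.15)→(-2.34,0.53,-2.11) → open.

37.22 OPEN


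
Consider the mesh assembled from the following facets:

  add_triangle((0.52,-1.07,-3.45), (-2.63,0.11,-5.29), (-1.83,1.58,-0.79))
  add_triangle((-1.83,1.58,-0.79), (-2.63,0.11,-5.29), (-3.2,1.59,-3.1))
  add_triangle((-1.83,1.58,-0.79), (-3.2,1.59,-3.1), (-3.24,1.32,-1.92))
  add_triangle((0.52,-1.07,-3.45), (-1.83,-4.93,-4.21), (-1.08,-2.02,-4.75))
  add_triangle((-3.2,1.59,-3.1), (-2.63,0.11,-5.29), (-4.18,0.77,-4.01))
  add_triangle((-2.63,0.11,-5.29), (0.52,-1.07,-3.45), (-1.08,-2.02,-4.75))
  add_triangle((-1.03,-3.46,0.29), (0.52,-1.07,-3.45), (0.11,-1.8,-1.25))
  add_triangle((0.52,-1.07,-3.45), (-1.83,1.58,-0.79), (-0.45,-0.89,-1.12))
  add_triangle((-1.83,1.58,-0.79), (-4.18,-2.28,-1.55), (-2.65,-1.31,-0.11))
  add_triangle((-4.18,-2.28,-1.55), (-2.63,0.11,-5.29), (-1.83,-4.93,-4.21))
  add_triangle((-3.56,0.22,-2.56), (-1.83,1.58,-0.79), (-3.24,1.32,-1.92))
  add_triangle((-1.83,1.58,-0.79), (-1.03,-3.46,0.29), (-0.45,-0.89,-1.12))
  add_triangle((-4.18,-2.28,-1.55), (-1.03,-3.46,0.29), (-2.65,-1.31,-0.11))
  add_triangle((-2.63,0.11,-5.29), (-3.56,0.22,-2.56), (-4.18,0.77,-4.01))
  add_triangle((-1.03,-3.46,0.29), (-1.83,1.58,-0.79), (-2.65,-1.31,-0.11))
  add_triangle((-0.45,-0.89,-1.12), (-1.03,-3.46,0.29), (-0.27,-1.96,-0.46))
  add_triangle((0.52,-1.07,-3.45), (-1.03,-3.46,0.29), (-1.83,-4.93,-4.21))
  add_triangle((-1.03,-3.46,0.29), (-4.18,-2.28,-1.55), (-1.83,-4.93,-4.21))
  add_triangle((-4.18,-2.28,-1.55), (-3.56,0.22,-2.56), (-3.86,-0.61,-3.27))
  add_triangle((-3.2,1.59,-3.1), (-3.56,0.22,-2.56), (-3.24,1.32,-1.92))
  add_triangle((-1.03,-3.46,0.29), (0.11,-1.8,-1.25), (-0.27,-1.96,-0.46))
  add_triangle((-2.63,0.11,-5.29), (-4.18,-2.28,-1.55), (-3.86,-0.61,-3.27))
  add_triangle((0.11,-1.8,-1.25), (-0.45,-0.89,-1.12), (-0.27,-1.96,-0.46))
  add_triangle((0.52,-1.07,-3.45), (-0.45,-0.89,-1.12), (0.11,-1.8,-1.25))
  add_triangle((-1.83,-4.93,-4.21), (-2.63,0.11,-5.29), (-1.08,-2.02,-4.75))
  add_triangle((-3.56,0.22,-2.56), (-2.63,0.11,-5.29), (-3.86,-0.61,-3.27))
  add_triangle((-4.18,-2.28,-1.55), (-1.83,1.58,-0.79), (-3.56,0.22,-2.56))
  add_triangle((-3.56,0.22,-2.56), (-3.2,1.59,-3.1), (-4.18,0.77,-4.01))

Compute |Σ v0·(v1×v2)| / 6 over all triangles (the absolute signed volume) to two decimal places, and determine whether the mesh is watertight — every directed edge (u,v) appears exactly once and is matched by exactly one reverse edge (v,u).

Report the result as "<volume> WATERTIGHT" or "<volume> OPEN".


Per-triangle v0·(v1×v2)/6:
  t1: +1.6346
  t2: +0.3536
  t3: +0.5879
  t4: +2.9678
  t5: +1.9365
  t6: +2.8855
  t7: +0.6409
  t8: -1.2575
  t9: +1.5779
  t10: +15.6188
  t11: -0.0073
  t12: -1.5145
  t13: +1.8254
  t14: +1.0632
  t15: -0.5654
  t16: -0.2826
  t17: +2.9753
  t18: +8.9707
  t19: +1.4774
  t20: +0.8694
  t21: +0.0207
  t22: +2.5168
  t23: -0.1950
  t24: -0.4781
  t25: +5.1778
  t26: +1.6958
  t27: +2.0592
  t28: +0.5870
Σ = +53.1416 → |volume| = 53.14

Directed edges: 84 total, each appears once with its reverse present → watertight.

53.14 WATERTIGHT


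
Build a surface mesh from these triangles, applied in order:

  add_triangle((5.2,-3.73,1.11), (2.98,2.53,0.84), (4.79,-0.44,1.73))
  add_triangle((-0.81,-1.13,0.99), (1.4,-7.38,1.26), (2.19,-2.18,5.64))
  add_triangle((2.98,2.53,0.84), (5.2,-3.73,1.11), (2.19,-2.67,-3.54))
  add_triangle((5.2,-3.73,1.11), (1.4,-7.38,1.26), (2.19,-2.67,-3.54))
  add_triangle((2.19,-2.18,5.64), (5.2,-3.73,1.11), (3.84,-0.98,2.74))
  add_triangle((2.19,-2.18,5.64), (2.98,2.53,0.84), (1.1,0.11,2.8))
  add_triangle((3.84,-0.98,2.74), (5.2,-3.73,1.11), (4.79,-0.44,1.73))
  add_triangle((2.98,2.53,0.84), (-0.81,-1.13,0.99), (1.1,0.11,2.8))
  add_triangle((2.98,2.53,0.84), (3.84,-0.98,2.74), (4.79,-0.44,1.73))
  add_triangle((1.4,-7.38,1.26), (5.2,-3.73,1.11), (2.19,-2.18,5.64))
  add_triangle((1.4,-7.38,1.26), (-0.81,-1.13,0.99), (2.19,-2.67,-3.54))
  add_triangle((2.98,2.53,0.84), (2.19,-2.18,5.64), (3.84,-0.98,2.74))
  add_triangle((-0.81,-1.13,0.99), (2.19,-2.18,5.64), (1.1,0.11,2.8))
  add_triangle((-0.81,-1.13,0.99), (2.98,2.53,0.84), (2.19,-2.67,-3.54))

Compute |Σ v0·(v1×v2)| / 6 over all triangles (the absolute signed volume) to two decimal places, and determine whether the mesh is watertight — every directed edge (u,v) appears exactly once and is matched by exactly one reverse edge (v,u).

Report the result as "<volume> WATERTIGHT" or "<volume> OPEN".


104.84 WATERTIGHT

Per-triangle v0·(v1×v2)/6:
  t1: +2.3327
  t2: +8.3789
  t3: +16.0170
  t4: +23.0596
  t5: +8.9683
  t6: +2.9400
  t7: +3.8979
  t8: -0.0485
  t9: +2.9104
  t10: +28.0742
  t11: +3.3841
  t12: +7.2520
  t13: +1.3297
  t14: -3.6540
Σ = +104.8424 → |volume| = 104.84

Directed edges: 42 total, each appears once with its reverse present → watertight.


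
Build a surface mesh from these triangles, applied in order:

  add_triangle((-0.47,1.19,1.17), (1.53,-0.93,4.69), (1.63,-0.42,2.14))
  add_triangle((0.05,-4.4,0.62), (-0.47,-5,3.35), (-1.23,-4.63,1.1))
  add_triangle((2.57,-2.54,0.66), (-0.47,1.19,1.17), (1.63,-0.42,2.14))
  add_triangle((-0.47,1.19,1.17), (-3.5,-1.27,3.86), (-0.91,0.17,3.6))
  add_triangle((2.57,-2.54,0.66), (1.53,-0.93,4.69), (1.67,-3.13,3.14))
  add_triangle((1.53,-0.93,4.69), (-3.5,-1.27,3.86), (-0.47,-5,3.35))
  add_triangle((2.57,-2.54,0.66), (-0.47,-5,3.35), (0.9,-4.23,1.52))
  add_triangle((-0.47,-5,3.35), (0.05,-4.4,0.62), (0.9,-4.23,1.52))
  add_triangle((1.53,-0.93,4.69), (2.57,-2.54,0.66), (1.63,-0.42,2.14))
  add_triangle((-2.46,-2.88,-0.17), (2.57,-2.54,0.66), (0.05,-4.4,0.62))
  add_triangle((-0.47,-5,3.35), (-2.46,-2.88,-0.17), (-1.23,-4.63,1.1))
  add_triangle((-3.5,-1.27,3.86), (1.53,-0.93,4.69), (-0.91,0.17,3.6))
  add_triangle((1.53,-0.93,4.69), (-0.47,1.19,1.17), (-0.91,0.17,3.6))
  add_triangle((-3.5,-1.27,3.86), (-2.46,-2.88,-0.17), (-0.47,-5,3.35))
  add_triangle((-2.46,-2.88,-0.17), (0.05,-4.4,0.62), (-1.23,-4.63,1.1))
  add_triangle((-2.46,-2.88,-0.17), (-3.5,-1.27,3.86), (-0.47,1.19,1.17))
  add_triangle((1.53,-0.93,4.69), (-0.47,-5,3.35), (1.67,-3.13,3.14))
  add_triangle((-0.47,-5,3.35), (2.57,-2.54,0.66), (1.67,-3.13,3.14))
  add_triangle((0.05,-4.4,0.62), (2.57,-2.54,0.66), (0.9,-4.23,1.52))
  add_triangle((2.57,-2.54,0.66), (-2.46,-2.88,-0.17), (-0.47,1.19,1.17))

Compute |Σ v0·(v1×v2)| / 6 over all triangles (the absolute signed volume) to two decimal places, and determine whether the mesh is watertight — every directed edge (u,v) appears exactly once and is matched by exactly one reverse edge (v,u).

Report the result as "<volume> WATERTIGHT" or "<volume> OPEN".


60.50 WATERTIGHT

Per-triangle v0·(v1×v2)/6:
  t1: +1.0387
  t2: +2.3154
  t3: -0.1235
  t4: +1.8705
  t5: +3.3992
  t6: +15.5130
  t7: +1.9493
  t8: +2.0097
  t9: +1.7629
  t10: +0.5208
  t11: +2.2620
  t12: +4.1102
  t13: +1.7285
  t14: +11.4048
  t15: +1.3598
  t16: +1.5326
  t17: +5.2512
  t18: +4.1463
  t19: +1.5331
  t20: -3.0798
Σ = +60.5046 → |volume| = 60.50

Directed edges: 60 total, each appears once with its reverse present → watertight.


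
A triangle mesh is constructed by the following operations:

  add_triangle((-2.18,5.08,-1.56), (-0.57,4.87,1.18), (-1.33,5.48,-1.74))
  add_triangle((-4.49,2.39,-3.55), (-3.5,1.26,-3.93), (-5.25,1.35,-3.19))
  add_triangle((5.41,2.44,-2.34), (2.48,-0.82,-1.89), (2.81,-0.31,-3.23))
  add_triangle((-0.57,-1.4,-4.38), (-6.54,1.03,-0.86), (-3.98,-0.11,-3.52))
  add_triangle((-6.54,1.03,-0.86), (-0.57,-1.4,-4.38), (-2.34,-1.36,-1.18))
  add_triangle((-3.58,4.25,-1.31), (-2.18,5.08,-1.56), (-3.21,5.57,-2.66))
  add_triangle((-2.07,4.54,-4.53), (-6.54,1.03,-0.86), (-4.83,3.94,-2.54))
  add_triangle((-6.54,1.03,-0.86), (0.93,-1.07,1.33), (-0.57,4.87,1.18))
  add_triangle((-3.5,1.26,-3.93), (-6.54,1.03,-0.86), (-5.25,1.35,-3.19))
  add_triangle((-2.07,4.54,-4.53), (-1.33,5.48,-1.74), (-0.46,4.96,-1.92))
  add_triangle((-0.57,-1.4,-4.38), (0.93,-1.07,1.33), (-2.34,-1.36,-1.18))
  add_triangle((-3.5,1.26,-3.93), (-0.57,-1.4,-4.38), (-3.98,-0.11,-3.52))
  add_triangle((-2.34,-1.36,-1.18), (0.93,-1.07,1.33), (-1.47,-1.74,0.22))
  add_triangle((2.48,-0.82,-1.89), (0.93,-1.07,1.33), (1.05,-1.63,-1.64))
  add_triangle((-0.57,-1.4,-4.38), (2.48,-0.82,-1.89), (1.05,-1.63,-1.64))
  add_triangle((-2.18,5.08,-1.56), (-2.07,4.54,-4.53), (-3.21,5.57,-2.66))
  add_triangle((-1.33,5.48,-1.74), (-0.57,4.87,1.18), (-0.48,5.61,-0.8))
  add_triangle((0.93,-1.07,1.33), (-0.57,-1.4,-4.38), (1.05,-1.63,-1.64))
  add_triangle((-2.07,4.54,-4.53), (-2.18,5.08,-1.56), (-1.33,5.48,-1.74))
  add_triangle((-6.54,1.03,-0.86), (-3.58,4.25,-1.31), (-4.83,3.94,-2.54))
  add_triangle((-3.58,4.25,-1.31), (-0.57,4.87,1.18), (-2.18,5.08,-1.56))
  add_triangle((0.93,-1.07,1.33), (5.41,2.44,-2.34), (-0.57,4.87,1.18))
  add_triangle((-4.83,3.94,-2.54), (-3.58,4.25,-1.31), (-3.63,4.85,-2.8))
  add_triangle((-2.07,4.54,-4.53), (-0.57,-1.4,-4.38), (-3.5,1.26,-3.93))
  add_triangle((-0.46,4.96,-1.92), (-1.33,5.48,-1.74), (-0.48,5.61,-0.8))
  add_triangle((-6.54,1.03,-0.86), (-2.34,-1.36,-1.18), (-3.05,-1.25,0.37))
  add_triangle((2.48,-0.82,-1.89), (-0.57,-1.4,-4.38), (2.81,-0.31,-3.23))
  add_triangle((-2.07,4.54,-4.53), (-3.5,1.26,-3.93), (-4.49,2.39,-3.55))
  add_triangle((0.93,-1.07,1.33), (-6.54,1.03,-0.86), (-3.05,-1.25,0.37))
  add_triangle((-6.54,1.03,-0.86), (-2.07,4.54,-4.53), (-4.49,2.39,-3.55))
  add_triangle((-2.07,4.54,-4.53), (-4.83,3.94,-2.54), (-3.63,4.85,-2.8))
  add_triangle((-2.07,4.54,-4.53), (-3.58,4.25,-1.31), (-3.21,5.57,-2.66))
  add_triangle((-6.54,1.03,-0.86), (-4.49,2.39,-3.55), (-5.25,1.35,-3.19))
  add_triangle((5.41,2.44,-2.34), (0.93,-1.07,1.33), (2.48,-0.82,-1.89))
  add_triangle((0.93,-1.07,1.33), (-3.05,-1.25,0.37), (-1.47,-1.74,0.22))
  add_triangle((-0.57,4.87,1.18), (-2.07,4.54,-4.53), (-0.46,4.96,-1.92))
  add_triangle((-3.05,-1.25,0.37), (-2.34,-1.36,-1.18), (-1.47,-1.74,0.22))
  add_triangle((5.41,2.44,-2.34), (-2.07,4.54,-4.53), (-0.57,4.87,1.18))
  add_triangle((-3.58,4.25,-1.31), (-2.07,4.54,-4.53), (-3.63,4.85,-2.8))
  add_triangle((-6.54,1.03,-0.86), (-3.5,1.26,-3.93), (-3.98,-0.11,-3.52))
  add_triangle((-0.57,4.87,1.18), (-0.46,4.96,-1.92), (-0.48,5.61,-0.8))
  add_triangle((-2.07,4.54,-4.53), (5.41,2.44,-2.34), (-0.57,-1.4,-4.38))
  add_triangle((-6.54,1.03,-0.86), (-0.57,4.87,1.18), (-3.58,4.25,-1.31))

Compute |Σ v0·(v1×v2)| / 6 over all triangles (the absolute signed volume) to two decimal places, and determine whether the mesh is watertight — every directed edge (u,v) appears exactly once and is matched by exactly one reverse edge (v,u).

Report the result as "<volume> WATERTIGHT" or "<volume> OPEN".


Per-triangle v0·(v1×v2)/6:
  t1: +2.3879
  t2: +1.6905
  t3: +2.3589
  t4: +1.4086
  t5: +6.6947
  t6: +1.4085
  t7: +6.0057
  t8: +7.5560
  t9: +0.0475
  t10: +2.4033
  t11: +2.9294
  t12: +4.2544
  t13: +0.3064
  t14: +1.3457
  t15: +2.0014
  t16: +2.0785
  t17: +1.6466
  t18: +0.7679
  t19: +2.7184
  t20: +4.7453
  t21: +3.9719
  t22: +9.2617
  t23: +1.8245
  t24: +10.3443
  t25: +0.9445
  t26: +3.0980
  t27: +1.9467
  t28: +4.2973
  t29: +1.5016
  t30: +5.7839
  t31: +3.1875
  t32: +2.1142
  t33: +2.8974
  t34: +4.1255
  t35: +0.8036
  t36: -4.4495
  t37: +0.8550
  t38: +29.6879
  t39: +0.6118
  t40: +5.1018
  t41: -0.2363
  t42: +28.4247
  t43: +9.4151
Σ = +180.2684 → |volume| = 180.27

Directed edges: 129 total; 3 unmatched, e.g. (2.81,-0.31,-3.23)→(5.41,2.44,-2.34) → open.

180.27 OPEN


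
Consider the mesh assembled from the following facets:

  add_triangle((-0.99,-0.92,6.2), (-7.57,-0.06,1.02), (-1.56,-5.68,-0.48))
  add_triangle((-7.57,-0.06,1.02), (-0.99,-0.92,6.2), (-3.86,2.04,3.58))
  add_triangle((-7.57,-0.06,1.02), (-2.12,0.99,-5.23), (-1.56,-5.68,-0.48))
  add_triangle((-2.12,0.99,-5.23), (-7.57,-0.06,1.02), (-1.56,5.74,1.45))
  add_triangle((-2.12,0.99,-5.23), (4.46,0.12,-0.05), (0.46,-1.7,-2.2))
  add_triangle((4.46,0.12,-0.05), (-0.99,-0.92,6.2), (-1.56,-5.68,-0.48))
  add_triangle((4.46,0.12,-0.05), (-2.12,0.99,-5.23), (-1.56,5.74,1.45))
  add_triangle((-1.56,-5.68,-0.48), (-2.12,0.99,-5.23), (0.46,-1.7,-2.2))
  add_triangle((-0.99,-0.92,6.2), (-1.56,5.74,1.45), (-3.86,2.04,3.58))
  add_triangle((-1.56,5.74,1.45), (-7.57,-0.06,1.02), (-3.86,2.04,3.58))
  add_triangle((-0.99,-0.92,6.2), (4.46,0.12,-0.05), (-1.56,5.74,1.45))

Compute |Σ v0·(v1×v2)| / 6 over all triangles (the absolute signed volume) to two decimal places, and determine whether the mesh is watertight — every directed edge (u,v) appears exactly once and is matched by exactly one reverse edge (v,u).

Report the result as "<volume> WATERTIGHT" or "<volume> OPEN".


Per-triangle v0·(v1×v2)/6:
  t1: +44.1746
  t2: +19.3698
  t3: +40.3173
  t4: +41.6051
  t5: +8.3956
  t6: +26.2676
  t7: +23.6953
  t8: +9.3188
  t9: +16.7058
  t10: +18.9685
  t11: +27.5508
Σ = +276.3692 → |volume| = 276.37

Directed edges: 33 total; 3 unmatched, e.g. (4.46,0.12,-0.05)→(0.46,-1.7,-2.2) → open.

276.37 OPEN


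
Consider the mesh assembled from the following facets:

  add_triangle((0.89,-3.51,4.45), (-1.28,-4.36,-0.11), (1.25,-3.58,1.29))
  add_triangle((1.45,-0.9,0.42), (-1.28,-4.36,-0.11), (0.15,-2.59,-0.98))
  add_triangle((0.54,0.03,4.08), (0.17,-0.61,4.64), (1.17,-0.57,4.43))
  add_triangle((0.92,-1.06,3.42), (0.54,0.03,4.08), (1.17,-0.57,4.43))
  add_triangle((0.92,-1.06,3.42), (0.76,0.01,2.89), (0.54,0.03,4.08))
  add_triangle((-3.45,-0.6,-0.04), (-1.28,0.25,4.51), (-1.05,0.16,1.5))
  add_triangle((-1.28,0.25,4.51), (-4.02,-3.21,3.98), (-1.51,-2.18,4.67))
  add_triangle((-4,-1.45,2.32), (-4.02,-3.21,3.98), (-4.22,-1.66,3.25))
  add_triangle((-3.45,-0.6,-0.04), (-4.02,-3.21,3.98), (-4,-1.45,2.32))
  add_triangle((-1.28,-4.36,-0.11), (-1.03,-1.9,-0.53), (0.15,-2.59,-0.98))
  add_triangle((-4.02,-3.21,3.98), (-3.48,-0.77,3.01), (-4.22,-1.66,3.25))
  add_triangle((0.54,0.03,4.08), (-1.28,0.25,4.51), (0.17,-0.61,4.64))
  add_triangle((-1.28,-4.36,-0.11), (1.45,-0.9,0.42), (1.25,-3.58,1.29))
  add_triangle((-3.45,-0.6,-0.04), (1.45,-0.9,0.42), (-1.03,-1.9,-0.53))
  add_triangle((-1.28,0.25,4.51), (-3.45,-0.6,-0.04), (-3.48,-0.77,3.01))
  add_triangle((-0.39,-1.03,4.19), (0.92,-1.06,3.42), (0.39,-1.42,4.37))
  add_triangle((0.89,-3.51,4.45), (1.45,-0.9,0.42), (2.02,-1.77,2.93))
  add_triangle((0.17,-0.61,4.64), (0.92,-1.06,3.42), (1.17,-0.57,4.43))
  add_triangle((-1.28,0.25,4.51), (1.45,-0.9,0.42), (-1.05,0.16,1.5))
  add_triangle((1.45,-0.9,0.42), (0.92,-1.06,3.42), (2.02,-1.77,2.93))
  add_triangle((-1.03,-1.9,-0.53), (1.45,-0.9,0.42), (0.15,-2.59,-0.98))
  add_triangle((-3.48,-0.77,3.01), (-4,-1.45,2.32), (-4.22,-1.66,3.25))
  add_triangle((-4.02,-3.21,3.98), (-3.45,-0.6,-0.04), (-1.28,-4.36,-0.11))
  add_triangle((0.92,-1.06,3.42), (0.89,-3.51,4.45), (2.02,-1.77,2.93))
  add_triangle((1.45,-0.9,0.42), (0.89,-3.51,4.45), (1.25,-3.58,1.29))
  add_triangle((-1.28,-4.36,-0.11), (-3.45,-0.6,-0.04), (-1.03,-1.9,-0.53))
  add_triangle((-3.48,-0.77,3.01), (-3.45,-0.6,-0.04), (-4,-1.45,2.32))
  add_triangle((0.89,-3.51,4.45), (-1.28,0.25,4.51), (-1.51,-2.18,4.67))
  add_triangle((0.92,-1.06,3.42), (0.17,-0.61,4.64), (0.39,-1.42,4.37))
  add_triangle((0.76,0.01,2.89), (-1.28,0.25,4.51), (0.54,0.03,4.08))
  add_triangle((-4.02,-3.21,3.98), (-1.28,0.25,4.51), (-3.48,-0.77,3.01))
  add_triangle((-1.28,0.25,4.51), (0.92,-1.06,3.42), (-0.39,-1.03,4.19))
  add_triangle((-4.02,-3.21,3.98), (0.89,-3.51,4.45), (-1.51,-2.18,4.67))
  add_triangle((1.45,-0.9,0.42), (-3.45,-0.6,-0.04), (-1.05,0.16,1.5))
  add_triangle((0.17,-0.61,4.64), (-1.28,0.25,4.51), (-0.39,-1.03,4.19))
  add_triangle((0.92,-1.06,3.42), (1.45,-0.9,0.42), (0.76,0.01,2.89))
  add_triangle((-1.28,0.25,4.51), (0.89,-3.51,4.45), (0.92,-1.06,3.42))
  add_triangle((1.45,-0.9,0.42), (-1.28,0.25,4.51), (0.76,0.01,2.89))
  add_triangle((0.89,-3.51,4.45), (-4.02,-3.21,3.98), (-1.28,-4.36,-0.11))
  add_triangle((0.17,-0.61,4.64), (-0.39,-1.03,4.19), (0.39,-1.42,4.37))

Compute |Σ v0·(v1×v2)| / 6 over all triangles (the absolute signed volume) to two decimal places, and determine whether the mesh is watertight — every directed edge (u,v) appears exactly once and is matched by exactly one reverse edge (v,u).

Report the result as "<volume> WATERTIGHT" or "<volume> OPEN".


Per-triangle v0·(v1×v2)/6:
  t1: +5.6625
  t2: +1.4322
  t3: +0.4376
  t4: -0.2392
  t5: +0.2750
  t6: +0.4805
  t7: +4.8228
  t8: +0.7945
  t9: +1.6699
  t10: +0.6328
  t11: +0.7503
  t12: +0.8876
  t13: +0.9792
  t14: -0.7422
  t15: +1.2577
  t16: -0.1770
  t17: +1.1530
  t18: +0.4833
  t19: -0.3426
  t20: +0.1163
  t21: -0.4883
  t22: +0.3490
  t23: +9.7167
  t24: +1.6469
  t25: +2.1777
  t26: +1.1383
  t27: +1.0989
  t28: +4.4681
  t29: +0.4111
  t30: +0.0413
  t31: +4.7355
  t32: -1.0432
  t33: +5.4986
  t34: -1.0812
  t35: +0.8898
  t36: +0.6826
  t37: +3.3165
  t38: -0.9195
  t39: +15.8173
  t40: +0.4406
Σ = +69.2307 → |volume| = 69.23

Directed edges: 120 total, each appears once with its reverse present → watertight.

69.23 WATERTIGHT


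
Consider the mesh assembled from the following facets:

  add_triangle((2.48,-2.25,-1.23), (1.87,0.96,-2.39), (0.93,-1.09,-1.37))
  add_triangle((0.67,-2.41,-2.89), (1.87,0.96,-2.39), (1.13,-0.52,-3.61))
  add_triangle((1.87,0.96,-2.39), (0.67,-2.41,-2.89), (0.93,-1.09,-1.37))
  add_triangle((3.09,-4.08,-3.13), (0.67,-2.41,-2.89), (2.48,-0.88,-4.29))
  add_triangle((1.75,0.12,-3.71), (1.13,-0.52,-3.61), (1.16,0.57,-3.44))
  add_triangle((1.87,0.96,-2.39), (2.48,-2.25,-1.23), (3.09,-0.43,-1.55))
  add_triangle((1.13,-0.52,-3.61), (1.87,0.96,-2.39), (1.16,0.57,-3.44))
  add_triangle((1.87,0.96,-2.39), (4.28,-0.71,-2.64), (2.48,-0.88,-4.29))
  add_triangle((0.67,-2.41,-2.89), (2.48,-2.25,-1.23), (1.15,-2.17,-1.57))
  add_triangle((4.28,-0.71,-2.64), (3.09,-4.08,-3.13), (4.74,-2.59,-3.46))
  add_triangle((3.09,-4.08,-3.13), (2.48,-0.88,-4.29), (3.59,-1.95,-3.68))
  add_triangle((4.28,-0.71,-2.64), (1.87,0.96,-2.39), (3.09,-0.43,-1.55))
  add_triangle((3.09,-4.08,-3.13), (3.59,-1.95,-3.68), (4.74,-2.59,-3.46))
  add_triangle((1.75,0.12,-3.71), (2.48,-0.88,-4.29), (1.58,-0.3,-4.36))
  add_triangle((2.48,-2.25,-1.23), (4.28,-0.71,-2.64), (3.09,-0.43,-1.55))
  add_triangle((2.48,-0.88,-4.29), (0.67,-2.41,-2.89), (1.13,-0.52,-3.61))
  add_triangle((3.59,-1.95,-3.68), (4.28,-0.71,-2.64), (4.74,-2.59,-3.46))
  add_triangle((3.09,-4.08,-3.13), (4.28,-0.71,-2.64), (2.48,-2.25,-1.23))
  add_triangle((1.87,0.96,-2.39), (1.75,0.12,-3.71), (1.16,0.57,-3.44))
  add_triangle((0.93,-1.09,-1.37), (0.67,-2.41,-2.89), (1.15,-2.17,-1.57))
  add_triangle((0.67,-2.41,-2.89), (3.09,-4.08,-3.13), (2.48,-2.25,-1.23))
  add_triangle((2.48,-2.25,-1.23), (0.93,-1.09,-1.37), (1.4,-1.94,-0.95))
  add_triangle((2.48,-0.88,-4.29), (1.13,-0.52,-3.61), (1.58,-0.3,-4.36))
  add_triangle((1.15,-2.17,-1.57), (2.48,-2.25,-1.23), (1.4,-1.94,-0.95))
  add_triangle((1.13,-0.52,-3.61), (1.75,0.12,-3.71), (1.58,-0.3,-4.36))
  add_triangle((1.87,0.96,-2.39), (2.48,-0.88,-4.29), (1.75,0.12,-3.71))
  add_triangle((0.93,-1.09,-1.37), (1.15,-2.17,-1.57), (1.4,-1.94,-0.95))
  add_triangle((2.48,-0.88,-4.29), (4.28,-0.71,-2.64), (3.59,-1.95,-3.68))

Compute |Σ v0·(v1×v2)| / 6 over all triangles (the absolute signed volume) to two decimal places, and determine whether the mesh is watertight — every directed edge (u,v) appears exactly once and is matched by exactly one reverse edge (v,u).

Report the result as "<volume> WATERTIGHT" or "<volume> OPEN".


16.30 WATERTIGHT

Per-triangle v0·(v1×v2)/6:
  t1: -1.1467
  t2: -1.1616
  t3: -0.8378
  t4: +4.1236
  t5: +0.3446
  t6: -1.4156
  t7: -0.6539
  t8: +2.9144
  t9: +0.4465
  t10: -0.2102
  t11: +2.5011
  t12: +0.3954
  t13: +2.0097
  t14: +0.4247
  t15: +0.4845
  t16: +1.4011
  t17: +1.3676
  t18: +2.3681
  t19: +0.4632
  t20: -0.2738
  t21: -0.1597
  t22: -0.2256
  t23: +0.2584
  t24: +0.1577
  t25: -0.0314
  t26: +0.7169
  t27: -0.1360
  t28: +2.1770
Σ = +16.3021 → |volume| = 16.30

Directed edges: 84 total, each appears once with its reverse present → watertight.


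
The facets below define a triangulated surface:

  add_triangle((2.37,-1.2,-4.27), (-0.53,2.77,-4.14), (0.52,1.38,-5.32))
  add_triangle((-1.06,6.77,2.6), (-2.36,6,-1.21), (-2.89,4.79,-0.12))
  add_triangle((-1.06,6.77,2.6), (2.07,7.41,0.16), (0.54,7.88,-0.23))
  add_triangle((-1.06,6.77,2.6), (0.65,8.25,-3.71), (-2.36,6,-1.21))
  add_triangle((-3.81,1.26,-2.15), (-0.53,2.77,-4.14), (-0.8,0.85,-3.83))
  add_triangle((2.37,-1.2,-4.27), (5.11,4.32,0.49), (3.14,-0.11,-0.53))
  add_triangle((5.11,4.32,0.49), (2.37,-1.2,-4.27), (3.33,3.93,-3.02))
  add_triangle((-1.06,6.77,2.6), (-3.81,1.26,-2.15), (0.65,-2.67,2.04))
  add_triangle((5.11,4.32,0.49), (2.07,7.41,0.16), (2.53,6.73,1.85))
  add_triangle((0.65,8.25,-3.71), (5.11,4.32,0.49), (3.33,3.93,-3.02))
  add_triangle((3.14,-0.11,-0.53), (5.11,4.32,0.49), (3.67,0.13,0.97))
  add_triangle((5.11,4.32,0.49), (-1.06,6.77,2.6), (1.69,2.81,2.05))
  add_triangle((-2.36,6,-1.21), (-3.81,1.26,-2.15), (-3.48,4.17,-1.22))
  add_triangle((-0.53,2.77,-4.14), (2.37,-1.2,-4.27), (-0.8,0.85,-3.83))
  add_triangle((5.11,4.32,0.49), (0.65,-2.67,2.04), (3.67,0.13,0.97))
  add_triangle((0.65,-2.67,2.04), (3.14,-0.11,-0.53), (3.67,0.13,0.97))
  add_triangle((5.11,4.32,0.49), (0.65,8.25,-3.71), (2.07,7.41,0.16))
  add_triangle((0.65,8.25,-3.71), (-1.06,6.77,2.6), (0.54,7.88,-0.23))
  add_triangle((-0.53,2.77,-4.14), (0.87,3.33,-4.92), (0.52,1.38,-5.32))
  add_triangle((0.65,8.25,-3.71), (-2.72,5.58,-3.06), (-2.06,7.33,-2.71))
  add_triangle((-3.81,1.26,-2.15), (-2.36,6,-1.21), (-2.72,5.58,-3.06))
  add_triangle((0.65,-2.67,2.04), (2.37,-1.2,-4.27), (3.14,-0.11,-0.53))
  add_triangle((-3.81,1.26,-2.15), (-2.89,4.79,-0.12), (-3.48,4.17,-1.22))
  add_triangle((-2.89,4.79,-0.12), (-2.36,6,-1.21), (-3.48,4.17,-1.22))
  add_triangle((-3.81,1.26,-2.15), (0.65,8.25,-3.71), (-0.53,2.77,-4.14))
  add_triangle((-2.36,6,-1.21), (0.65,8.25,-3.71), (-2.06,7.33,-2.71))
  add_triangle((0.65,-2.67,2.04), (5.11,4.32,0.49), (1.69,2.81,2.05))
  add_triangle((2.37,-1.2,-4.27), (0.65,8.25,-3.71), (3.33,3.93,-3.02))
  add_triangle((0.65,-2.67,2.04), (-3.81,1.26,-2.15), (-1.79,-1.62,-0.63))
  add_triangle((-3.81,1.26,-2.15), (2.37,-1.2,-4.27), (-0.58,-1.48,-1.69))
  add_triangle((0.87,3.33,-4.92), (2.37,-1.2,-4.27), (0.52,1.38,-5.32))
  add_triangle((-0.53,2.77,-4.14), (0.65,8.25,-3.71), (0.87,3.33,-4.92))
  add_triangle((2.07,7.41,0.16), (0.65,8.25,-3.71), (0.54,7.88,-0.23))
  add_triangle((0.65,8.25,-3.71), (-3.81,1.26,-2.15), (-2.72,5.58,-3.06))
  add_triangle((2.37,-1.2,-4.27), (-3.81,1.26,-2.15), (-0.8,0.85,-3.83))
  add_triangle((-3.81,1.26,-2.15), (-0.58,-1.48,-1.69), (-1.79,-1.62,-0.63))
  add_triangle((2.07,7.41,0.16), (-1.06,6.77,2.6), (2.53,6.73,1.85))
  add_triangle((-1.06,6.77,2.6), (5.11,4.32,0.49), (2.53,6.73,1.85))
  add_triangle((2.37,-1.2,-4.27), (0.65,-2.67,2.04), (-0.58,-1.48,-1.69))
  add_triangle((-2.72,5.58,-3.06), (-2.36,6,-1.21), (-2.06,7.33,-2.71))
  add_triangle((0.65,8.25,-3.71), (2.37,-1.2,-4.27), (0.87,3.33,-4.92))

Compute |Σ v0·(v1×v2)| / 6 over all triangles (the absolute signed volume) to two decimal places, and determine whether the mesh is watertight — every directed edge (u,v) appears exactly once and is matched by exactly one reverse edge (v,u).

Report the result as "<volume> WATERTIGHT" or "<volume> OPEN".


Per-triangle v0·(v1×v2)/6:
  t1: -1.0241
  t2: +5.3448
  t3: +6.4929
  t4: +18.7246
  t5: +4.1388
  t6: +8.3212
  t7: +13.3809
  t8: +11.8063
  t9: +7.8989
  t10: +18.3184
  t11: +3.5593
  t12: +9.1482
  t13: +2.2318
  t14: +4.3135
  t15: +3.3121
  t16: +2.4929
  t17: +17.9319
  t18: +6.6324
  t19: +2.2872
  t20: +4.5442
  t21: +5.4166
  t22: +6.6180
  t23: +1.0856
  t24: +1.9377
  t25: +13.9288
  t26: +3.1135
  t27: +7.5032
  t28: +15.7294
  t29: +1.7576
  t30: +5.5927
  t31: +4.3519
  t32: +5.9394
  t33: +7.1596
  t34: +3.9189
  t35: +2.9775
  t36: +2.3176
  t37: +8.1828
  t38: +0.0691
  t39: +4.7786
  t40: +2.2394
  t41: +7.5796
Σ = +262.0536 → |volume| = 262.05

Directed edges: 123 total; 9 unmatched, e.g. (-2.89,4.79,-0.12)→(-1.06,6.77,2.6) → open.

262.05 OPEN


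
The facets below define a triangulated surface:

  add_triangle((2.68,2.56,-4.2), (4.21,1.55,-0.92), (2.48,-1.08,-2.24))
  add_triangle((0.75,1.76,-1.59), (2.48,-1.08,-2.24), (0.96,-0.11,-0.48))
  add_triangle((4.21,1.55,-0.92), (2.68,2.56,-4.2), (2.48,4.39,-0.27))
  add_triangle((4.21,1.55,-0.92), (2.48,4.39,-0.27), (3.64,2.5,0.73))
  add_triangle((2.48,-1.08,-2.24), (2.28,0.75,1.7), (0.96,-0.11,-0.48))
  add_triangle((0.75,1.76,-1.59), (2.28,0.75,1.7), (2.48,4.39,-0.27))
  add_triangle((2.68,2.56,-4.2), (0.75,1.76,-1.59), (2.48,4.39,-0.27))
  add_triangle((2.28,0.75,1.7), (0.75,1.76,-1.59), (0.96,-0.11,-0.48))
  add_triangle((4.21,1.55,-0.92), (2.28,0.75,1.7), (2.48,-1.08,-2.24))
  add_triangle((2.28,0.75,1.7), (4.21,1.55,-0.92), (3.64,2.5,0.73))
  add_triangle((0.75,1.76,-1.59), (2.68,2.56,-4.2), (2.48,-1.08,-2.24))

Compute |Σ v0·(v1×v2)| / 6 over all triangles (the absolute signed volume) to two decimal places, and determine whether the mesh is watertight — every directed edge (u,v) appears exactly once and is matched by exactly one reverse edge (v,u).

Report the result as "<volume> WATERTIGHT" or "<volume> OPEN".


Per-triangle v0·(v1×v2)/6:
  t1: +6.9291
  t2: -0.4501
  t3: +9.1180
  t4: +3.5002
  t5: -0.1998
  t6: -1.7005
  t7: +2.0601
  t8: -1.0354
  t9: +3.1807
  t10: +1.8847
  t11: -0.1288
Σ = +23.1583 → |volume| = 23.16

Directed edges: 33 total; 3 unmatched, e.g. (2.48,4.39,-0.27)→(3.64,2.5,0.73) → open.

23.16 OPEN
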